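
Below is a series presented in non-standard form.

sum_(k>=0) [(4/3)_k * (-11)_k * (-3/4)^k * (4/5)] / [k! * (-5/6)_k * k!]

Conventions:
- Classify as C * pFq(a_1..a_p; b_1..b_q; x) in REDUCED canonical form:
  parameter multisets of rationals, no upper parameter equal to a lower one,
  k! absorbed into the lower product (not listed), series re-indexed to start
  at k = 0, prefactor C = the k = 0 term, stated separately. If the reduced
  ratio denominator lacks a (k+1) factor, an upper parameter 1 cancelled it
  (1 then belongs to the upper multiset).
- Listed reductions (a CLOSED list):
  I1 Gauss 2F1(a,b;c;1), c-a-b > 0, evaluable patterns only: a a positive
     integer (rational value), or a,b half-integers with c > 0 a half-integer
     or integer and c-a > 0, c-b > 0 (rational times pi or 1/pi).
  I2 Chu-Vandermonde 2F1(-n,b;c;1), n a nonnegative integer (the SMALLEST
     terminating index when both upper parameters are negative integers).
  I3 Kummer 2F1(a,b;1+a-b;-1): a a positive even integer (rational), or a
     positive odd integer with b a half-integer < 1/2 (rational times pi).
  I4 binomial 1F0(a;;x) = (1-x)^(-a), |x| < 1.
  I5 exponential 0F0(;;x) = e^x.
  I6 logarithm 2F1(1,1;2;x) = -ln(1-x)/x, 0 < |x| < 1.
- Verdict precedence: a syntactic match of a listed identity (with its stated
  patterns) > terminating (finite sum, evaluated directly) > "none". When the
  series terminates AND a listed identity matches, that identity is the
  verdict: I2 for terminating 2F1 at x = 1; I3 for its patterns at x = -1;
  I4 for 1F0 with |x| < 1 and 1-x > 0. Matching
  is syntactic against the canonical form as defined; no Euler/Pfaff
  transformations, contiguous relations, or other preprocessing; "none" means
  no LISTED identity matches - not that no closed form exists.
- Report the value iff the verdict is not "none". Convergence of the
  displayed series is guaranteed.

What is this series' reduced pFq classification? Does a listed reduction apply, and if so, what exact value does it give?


At argument -3/4: a 2F2 with upper {-11, 4/3}, lower {-5/6, 1}, scaled by C = 4/5. Verdict: terminating - the sum ends at index 11 because -11 is a negative integer; exact evaluation follows. Its exact value is -218985169227673/144313246000.

Key observation: from the first term 4/5: the denominator's factorial ratio (C = 4/5, x = -3/4) is a lower Pochhammer.
Step ratio: r(k) = (-3/4) * (k-11) (k+4/3) / [(k-5/6) (k+1) (k+1)] - poly over poly, x = (-3/4) from leading terms; C = 4/5 at k = 0.


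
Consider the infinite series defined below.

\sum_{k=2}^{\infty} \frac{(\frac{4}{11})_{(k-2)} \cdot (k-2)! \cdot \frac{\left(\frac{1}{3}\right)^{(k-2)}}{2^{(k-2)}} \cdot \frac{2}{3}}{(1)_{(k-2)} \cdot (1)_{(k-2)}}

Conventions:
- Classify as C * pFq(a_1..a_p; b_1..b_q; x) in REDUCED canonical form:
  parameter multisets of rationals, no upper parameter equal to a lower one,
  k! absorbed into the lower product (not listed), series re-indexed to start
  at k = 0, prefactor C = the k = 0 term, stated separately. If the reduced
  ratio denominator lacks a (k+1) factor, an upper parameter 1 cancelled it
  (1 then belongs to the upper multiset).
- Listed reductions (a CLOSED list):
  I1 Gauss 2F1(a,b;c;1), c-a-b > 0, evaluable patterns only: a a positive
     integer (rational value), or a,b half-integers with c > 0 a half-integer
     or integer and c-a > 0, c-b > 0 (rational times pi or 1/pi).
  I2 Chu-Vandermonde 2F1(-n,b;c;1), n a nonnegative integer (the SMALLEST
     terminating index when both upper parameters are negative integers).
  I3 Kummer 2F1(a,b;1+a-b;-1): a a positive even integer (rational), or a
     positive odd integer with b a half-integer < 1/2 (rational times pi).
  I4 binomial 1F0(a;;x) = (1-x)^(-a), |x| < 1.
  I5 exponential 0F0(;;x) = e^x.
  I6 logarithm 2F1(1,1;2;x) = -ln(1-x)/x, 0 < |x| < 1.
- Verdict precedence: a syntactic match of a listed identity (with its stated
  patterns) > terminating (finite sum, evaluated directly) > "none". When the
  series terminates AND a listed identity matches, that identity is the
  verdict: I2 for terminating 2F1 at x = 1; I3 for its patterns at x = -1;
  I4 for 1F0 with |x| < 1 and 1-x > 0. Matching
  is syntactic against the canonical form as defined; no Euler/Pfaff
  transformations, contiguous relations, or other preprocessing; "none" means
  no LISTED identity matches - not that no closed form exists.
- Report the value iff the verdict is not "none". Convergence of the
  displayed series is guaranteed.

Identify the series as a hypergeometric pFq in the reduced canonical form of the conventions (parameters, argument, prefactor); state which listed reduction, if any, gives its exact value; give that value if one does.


Reduced: x = \frac{1}{6}, 1F0, upper = {\frac{4}{11}}, lower = {-}, C = \frac{2}{3}. Verdict (x = \frac{1}{6}): the binomial series (I4) applies (the 1F0 binomial series: exponent -4/11, x = \frac{1}{6}). Exact value: \frac{2}{3} \cdot \left(\frac{5}{6}\right)^{-\frac{4}{11}}.

Structural cue: with t_0 = \frac{2}{3}, (1)_k (C = 2/3, x = 1/6) is k! itself.
Consecutive-term ratio: r(k) = \frac{1}{6} * (k+\frac{4}{11}) / [(k+1)] - rational in k. x = \frac{1}{6}; t_0 = \frac{2}{3}; negate the roots.


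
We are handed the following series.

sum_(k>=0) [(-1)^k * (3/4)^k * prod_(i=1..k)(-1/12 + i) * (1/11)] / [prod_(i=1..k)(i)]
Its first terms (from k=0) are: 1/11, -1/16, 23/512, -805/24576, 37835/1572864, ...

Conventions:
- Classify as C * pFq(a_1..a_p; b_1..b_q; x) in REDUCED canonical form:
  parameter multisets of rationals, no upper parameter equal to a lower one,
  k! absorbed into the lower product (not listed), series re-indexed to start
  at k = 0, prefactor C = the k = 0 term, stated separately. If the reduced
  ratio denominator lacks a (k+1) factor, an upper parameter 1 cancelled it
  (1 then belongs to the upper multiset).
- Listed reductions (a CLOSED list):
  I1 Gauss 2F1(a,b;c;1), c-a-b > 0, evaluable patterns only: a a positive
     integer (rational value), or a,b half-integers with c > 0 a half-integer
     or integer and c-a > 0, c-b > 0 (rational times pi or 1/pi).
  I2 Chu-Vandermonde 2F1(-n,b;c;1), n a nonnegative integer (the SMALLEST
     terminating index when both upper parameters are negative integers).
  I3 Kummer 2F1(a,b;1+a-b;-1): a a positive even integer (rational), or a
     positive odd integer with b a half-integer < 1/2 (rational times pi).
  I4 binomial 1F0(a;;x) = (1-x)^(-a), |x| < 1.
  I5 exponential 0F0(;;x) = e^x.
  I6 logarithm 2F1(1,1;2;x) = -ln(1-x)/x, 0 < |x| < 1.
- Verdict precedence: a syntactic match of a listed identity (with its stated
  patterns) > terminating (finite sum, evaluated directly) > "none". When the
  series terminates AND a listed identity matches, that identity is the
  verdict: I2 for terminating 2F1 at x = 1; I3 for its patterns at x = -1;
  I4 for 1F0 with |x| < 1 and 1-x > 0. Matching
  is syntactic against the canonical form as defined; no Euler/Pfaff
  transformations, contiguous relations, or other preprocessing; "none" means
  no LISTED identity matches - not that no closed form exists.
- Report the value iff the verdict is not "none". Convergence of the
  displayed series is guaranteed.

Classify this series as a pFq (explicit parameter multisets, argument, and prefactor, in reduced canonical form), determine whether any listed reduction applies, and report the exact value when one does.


Classification (C = 1/11): 1F0 with upper {11/12}, lower {-}, argument x = -3/4. Verdict: this is the binomial series (I4) (the 1F0 binomial series: exponent -11/12, x = -3/4). Its exact value is (1/11) * (7/4)^(-11/12).

First insight: t_0 being 1/11, the product of the first k integers (C = 1/11) is k!.
Step ratio: r(k) = (-3/4) * (k+11/12) / [(k+1)] - rational in k. x = (-3/4); t_0 = 1/11; negate the roots.


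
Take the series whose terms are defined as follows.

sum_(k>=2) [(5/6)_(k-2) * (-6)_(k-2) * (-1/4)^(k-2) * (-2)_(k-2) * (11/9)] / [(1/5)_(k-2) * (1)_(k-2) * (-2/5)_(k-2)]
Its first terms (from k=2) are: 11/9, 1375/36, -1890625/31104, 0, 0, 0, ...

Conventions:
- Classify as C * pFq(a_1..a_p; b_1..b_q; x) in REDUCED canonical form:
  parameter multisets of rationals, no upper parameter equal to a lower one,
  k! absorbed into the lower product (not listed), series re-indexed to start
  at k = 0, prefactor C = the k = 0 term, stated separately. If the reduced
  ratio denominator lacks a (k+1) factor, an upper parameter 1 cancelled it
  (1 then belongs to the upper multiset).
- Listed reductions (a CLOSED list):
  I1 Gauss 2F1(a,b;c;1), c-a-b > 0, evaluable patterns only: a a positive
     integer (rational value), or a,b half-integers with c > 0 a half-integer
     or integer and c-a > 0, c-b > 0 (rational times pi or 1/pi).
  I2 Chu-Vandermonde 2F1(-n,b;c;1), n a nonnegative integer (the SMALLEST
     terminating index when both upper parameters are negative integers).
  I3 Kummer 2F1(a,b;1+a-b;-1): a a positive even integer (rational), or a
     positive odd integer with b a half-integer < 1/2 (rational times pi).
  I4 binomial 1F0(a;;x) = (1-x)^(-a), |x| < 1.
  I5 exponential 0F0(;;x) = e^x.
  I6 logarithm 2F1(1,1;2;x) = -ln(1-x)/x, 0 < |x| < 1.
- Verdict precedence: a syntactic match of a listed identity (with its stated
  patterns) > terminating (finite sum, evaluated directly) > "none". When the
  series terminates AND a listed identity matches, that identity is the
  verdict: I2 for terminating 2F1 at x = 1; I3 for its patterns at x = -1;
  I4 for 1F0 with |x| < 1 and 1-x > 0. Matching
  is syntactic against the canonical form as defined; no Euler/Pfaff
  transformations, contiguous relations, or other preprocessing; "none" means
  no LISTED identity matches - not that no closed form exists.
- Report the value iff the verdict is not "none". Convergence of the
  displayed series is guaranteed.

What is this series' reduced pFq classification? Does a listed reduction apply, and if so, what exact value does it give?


This is 11/9 * 3F2(-6, -2, 5/6; -2/5, 1/5; -1/4) in reduced canonical form. Verdict: terminating. With -2 upstairs the series is a 3-term polynomial sum; evaluated term by term. Value: -664609/31104.

The tell: t_0 being 11/9, (1)_k (C = 11/9, x = -1/4) is k! itself.
Ratio: r(k) = (-1/4) * (k-6) (k-2) (k+5/6) / [(k-2/5) (k+1/5) (k+1)] - rational in k. x = (-1/4); t_0 = 11/9; negate the roots.


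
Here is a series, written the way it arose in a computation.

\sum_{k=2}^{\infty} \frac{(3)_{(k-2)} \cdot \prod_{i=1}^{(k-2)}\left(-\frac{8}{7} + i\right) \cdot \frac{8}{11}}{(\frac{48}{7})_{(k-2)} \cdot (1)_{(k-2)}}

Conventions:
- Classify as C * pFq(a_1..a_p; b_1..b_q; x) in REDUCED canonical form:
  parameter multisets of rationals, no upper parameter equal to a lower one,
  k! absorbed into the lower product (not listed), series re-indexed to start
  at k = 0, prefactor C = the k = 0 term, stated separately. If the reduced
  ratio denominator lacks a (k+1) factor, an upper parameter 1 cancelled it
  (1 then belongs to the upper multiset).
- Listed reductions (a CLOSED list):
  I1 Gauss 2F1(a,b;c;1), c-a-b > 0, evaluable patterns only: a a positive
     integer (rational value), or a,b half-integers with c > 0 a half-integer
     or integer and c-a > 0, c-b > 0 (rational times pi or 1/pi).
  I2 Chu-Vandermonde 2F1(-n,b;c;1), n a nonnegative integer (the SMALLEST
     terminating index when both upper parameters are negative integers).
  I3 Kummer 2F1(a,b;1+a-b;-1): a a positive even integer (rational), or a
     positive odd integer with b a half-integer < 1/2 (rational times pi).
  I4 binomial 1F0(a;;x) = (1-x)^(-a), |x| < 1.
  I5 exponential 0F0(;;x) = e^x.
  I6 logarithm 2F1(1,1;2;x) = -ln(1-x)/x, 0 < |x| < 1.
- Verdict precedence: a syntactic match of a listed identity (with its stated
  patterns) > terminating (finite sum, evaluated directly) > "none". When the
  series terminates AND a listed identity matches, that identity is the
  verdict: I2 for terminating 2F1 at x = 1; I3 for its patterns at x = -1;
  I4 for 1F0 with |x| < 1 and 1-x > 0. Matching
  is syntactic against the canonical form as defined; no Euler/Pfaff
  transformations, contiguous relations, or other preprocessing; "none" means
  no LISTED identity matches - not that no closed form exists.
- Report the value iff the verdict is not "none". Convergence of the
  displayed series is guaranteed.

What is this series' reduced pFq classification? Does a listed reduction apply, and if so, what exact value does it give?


Canonical form: C = \frac{8}{11} times 2F1 with upper {-\frac{1}{7}, 3}, lower {\frac{48}{7}}, x = 1. Verdict (x = 1): Gauss (I1, integer-parameter pattern) applies (x = 1: the Gamma ratio telescopes since c-a-b = 4 > 0 and a = 3 in Z>0). Exact value: \frac{12546}{18865}.

Key observation: from the first term \frac{8}{11}: the running product (C = 8/11, x = 1) telescopes to a rising factorial.
Ratio: r(k) = 1 * (k-\frac{1}{7}) (k+3) / [(k+\frac{48}{7}) (k+1)] ; factor over Q: parameters, x = 1, and C = \frac{8}{11}.


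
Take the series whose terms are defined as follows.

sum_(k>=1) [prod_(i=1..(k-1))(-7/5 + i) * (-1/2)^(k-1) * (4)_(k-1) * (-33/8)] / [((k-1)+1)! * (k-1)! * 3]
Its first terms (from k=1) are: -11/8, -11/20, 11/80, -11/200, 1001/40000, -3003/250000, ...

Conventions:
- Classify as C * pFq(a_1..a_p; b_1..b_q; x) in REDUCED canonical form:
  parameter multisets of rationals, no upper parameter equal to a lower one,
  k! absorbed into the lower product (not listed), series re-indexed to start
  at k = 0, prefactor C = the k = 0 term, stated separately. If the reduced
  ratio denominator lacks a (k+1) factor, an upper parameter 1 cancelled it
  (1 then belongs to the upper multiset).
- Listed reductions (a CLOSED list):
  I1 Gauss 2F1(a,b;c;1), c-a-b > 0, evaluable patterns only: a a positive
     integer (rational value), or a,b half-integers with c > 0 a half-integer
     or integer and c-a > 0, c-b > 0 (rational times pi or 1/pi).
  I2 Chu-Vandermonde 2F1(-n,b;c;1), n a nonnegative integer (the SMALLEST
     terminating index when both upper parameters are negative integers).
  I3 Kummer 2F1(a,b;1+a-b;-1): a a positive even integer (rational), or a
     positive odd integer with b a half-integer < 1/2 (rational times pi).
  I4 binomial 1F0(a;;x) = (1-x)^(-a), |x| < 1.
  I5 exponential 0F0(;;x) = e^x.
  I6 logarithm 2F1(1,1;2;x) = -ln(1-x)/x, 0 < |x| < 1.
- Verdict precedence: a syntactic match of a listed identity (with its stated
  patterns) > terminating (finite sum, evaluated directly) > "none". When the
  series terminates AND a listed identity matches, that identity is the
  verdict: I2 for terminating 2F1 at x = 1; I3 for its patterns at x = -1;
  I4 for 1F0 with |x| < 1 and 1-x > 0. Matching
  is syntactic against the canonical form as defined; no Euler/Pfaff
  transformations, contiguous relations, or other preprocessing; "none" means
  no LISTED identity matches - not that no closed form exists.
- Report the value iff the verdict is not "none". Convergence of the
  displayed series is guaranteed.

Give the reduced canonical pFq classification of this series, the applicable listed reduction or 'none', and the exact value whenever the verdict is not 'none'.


The series (x = -1/2) is 2F1: upper {-2/5, 4}, lower {2}, prefactor -11/8. Verdict: none - this 2F1 at x = -1/2 matches no listed pattern, and upper {-2/5, 4} holds no stopper.

First insight: with t_0 = -11/8, the denominator's factorial ratio (C = -11/8) is a lower Pochhammer.
Step ratio: r(k) = (-1/2) * (k-2/5) (k+4) / [(k+2) (k+1)] ; factor over Q: parameters, x = (-1/2), and C = -11/8.


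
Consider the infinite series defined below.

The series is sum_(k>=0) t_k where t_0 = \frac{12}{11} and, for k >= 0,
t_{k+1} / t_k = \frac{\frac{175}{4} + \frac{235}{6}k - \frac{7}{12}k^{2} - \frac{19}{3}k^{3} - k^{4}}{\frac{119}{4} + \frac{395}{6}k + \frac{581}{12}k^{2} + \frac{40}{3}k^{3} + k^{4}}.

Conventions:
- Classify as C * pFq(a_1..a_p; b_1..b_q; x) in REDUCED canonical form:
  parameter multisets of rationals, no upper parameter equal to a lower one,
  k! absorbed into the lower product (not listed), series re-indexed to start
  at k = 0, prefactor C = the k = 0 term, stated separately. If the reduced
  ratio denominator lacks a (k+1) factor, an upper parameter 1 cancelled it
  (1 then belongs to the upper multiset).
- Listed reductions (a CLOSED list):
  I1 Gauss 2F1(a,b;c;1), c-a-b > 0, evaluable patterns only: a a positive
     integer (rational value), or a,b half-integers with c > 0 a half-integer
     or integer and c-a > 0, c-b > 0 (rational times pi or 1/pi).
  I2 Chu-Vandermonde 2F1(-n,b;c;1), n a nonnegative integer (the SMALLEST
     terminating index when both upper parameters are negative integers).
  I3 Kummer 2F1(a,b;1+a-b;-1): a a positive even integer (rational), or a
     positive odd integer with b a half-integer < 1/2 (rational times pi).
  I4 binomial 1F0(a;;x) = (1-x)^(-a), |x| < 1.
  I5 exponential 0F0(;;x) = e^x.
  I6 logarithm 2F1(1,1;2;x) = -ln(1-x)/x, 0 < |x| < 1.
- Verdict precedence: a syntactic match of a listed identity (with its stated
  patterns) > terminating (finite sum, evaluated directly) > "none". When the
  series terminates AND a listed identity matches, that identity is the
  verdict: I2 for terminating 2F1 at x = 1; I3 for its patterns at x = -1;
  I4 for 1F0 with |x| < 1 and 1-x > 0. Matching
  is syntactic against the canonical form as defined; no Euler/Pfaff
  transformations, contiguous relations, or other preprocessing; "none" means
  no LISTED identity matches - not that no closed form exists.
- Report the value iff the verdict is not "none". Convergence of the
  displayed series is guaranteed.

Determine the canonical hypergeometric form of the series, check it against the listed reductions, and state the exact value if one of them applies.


This is \frac{12}{11} * 2F1(-\frac{5}{2}, 5; \frac{17}{2}; -1) in reduced canonical form. Verdict at x = -1: Kummer (I3) matches (x = -1; c = \frac{17}{2} equals 1+a-b for upper {-\frac{5}{2}, 5}: listed pattern). Hence: \frac{36855}{32768} \cdot \pi.

The tell: x = -1 and roots of the ratio polynomials (C = 12/11, x = -1) are the negated parameters.
Consecutive-term ratio: r(k) = -1 * (k-\frac{5}{2}) (k+5) / [(k+\frac{17}{2}) (k+1)] ; factor over Q: parameters, x = -1, and C = \frac{12}{11}.


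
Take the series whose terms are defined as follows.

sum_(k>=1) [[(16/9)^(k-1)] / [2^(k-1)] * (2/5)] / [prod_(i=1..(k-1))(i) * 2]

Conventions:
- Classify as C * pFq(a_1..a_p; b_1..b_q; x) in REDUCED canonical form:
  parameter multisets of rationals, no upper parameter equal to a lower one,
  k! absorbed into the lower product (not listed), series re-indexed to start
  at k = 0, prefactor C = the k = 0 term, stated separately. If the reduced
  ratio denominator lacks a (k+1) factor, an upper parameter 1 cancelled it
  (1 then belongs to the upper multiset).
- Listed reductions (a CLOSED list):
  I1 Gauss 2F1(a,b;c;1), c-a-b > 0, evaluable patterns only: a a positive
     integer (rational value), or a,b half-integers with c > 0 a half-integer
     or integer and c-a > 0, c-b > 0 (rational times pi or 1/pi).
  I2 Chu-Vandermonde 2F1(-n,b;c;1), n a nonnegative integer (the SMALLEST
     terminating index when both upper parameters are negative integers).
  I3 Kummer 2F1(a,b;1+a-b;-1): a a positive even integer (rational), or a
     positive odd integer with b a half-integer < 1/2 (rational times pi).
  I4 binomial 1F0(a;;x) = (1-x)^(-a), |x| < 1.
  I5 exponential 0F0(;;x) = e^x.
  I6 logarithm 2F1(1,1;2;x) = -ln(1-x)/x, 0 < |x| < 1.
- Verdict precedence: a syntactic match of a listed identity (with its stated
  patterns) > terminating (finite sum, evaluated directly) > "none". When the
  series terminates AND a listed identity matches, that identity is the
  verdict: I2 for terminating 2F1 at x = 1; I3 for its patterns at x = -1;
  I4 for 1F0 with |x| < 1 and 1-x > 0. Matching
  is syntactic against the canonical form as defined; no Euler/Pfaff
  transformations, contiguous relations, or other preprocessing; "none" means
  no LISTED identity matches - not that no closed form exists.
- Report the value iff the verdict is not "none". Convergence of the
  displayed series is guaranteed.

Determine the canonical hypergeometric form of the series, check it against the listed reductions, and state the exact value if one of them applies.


Reduced: x = 8/9, 0F0, upper = {-}, lower = {-}, C = 1/5. Verdict: exponential (I5) fires (the 0F0 exponential series at x = 8/9). Its exact value is (1/5) * e^(8/9).

First insight: with t_0 = 1/5, the two k-th powers (prefactor 1/5) combine into one argument.
Consecutive-term ratio: r(k) = (8/9) * 1 / [(k+1)] ; factor over Q: parameters, x = (8/9), and C = 1/5.


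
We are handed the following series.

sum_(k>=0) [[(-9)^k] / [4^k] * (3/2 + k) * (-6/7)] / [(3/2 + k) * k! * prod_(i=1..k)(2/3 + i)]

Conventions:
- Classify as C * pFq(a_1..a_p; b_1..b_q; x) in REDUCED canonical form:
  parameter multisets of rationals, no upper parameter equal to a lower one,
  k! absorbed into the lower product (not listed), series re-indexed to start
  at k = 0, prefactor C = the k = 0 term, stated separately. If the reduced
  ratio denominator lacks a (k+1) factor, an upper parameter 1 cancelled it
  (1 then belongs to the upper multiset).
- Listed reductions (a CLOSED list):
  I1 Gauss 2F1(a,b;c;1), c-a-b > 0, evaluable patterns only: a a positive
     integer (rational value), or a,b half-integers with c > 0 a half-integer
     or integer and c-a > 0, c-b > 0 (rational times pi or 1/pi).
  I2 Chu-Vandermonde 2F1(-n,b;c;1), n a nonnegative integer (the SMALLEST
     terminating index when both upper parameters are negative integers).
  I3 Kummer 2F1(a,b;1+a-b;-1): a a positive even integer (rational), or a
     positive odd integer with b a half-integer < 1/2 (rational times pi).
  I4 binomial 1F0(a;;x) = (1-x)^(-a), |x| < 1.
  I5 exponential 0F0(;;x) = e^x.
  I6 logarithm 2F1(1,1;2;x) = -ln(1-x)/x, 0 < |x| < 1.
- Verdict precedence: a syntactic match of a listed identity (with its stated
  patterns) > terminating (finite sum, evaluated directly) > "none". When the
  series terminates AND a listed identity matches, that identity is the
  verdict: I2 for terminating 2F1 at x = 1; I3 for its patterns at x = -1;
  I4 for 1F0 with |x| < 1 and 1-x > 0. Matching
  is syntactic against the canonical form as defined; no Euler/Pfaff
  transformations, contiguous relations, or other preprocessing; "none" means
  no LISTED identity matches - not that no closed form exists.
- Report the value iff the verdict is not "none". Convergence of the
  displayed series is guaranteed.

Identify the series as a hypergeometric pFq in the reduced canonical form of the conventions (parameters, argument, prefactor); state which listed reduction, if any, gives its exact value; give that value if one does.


This is -6/7 * 0F1(-; 5/3; -9/4) in reduced canonical form. Verdict: none. No listed pattern accepts 0F1(-; 5/3; -9/4).

The tell: x = (-9/4) and the two geometric factors (prefactor -6/7) combine into one argument.
Step ratio: r(k) = (-9/4) * 1 / [(k+5/3) (k+1)] - poly over poly, x = (-9/4) from leading terms; C = -6/7 at k = 0.


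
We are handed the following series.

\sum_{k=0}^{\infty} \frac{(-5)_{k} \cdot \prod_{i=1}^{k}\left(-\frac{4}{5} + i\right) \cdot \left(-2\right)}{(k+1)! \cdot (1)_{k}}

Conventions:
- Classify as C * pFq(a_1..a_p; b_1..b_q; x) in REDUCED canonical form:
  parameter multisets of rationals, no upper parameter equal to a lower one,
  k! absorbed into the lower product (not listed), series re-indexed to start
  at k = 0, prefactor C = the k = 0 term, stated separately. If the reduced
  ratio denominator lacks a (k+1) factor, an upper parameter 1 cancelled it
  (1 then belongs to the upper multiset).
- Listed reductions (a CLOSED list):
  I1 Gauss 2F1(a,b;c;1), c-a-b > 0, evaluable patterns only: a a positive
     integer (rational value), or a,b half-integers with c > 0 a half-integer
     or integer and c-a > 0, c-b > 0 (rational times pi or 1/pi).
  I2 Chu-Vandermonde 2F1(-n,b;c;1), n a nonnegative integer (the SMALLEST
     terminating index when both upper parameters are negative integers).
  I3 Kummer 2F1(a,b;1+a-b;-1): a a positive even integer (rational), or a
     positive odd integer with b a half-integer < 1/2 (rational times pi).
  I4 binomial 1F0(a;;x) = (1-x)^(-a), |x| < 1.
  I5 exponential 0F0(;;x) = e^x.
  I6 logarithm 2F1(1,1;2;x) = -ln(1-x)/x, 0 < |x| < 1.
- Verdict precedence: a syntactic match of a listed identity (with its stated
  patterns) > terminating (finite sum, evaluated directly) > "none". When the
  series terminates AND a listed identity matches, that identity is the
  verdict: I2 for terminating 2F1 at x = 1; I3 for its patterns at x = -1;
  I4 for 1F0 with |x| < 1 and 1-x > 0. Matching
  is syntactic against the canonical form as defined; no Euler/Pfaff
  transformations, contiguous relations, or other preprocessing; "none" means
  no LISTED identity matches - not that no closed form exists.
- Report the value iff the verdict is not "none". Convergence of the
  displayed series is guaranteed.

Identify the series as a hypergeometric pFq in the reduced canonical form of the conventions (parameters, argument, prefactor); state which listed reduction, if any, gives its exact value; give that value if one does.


Canonical form: C = -2 times 2F1 with upper {-5, \frac{1}{5}}, lower {2}, x = 1. Verdict (x = 1): Chu-Vandermonde (I2) applies (terminating 2F1 at x = 1 with n = 5, b = 1/5, c = 2). Value: -\frac{23142}{15625}.

Key observation: t_0 = -2 here, and the denominator's factorial ratio (C = -2, x = 1) is a lower Pochhammer.
Adjacent-term ratio: r(k) = 1 * (k-5) (k+\frac{1}{5}) / [(k+2) (k+1)] ; factor over Q: parameters, x = 1, and C = -2.


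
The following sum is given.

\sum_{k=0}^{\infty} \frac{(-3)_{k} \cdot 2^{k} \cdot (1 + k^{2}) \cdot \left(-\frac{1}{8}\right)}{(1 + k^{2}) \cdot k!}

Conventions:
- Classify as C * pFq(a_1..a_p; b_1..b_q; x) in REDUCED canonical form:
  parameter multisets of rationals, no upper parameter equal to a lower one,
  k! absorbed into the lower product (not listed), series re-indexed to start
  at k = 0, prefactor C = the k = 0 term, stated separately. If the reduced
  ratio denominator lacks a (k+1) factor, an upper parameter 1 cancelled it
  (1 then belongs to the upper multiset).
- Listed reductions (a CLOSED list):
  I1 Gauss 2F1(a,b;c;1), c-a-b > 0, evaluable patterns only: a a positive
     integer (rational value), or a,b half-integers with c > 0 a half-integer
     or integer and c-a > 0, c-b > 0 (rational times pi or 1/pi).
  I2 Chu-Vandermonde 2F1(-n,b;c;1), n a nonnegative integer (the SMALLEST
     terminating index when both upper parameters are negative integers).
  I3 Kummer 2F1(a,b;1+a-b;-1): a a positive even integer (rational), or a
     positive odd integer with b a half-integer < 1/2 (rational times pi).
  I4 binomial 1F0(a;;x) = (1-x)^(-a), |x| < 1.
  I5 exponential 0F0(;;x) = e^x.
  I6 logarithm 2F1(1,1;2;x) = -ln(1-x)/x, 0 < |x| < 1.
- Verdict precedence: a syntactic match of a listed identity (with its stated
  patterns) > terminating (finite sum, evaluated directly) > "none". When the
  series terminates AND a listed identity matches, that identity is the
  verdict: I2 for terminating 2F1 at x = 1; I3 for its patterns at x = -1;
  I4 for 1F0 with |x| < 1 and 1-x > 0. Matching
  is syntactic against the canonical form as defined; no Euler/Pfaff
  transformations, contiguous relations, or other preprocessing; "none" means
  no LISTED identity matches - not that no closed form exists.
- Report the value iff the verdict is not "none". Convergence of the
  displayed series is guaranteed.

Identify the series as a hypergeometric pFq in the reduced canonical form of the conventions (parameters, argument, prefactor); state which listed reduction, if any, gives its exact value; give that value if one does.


This is -\frac{1}{8} * 1F0(-3; -; 2) in reduced canonical form. Verdict: terminating - upper -3 stops the sum at k = 3; the 4 terms are added exactly. Sum: \frac{1}{8}.

First insight: x = 2 and the factor k^2 + 1 cancels (top and bottom), leaving C = -1/8, x = 2.
Consecutive-term ratio: r(k) = 2 * (k-3) / [(k+1)] - rational in k, leading ratio 2; with t_0 = -\frac{1}{8}, classification follows.


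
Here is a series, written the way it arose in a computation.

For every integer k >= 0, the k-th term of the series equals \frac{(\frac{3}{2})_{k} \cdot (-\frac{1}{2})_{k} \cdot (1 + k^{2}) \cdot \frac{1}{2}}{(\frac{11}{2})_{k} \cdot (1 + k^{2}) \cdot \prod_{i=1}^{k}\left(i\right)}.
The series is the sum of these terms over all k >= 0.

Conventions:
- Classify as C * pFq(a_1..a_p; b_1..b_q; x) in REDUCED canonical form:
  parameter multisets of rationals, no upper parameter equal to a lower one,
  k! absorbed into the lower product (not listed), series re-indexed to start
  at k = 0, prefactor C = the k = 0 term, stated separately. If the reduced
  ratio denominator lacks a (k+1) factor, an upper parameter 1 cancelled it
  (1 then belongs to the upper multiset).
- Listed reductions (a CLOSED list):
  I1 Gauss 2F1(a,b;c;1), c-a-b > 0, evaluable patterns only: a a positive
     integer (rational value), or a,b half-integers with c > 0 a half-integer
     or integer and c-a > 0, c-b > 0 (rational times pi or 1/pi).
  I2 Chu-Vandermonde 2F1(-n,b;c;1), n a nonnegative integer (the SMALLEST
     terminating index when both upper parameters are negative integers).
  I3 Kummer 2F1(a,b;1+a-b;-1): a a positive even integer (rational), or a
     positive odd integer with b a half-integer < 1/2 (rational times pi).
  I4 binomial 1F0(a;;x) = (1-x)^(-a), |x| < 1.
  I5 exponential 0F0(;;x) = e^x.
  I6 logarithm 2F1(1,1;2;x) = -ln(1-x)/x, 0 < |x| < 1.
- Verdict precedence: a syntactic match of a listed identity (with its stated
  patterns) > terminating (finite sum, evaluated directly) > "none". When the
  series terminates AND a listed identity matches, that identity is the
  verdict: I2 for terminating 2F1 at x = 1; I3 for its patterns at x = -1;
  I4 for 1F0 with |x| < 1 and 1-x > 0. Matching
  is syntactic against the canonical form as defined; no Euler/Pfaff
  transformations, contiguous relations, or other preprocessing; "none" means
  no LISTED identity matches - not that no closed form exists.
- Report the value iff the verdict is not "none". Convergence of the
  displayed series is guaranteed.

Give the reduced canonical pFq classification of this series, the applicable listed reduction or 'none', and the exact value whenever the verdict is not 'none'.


Classification (C = \frac{1}{2}): 2F1 with upper {-\frac{1}{2}, \frac{3}{2}}, lower {\frac{11}{2}}, argument x = 1. Verdict (x = 1): Gauss (I1, half-integer pattern) applies (x = 1; upper {-\frac{1}{2}, \frac{3}{2}} half-integers, c = \frac{11}{2} in the evaluable pattern). Exact value: \frac{2205}{16384} \cdot \pi.

Structural cue: x = 1 and k^2 + 1 divides numerator and denominator alike; C = 1/2, x = 1 after cancelling.
Term ratio: r(k) = 1 * (k-\frac{1}{2}) (k+\frac{3}{2}) / [(k+\frac{11}{2}) (k+1)] - rational; roots negated = parameters, x = 1, C = \frac{1}{2}.


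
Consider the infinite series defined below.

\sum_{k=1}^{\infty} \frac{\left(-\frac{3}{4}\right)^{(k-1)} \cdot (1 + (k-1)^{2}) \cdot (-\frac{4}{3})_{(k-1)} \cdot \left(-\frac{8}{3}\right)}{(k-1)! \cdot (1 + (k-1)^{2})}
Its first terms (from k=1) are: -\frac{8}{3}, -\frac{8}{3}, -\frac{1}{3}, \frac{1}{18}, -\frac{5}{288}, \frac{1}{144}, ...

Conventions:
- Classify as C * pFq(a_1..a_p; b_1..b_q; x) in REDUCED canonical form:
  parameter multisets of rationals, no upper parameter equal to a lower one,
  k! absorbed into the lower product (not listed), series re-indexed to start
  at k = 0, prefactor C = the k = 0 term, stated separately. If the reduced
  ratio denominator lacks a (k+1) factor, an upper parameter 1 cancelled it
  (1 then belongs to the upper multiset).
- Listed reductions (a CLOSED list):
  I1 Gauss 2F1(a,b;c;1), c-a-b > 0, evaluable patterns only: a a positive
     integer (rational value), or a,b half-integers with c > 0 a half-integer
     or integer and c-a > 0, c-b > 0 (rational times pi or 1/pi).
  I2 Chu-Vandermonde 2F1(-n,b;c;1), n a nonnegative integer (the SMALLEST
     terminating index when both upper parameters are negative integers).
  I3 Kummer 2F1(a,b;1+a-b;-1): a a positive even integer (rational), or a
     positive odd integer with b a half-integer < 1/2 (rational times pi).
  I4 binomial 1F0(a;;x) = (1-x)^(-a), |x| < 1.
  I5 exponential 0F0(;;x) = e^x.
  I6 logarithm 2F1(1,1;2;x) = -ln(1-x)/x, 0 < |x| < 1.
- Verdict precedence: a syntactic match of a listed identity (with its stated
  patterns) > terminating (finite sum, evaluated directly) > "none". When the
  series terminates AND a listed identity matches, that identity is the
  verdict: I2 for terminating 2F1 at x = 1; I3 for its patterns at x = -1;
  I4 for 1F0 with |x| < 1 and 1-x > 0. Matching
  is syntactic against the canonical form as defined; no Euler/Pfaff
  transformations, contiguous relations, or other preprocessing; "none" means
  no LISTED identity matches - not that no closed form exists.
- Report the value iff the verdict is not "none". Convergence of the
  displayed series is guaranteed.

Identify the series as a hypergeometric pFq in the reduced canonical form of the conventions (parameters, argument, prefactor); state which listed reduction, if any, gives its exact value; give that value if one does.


x = -\frac{3}{4} here; the reduced form reads 1F0, upper {-\frac{4}{3}}, lower {-}, C = -\frac{8}{3}. Verdict: the I4 binomial reduction fires (the 1F0 binomial series: exponent 4/3, x = -\frac{3}{4}). Hence: \left(-\frac{8}{3}\right) \cdot \left(\frac{7}{4}\right)^{\frac{4}{3}}.

First insight: t_0 = -\frac{8}{3} here, and striking the common factor k^2 + 1 reduces the term (prefactor -8/3).
Ratio: r(k) = -\frac{3}{4} * (k-\frac{4}{3}) / [(k+1)] ; factor over Q: parameters, x = -\frac{3}{4}, and C = -\frac{8}{3}.


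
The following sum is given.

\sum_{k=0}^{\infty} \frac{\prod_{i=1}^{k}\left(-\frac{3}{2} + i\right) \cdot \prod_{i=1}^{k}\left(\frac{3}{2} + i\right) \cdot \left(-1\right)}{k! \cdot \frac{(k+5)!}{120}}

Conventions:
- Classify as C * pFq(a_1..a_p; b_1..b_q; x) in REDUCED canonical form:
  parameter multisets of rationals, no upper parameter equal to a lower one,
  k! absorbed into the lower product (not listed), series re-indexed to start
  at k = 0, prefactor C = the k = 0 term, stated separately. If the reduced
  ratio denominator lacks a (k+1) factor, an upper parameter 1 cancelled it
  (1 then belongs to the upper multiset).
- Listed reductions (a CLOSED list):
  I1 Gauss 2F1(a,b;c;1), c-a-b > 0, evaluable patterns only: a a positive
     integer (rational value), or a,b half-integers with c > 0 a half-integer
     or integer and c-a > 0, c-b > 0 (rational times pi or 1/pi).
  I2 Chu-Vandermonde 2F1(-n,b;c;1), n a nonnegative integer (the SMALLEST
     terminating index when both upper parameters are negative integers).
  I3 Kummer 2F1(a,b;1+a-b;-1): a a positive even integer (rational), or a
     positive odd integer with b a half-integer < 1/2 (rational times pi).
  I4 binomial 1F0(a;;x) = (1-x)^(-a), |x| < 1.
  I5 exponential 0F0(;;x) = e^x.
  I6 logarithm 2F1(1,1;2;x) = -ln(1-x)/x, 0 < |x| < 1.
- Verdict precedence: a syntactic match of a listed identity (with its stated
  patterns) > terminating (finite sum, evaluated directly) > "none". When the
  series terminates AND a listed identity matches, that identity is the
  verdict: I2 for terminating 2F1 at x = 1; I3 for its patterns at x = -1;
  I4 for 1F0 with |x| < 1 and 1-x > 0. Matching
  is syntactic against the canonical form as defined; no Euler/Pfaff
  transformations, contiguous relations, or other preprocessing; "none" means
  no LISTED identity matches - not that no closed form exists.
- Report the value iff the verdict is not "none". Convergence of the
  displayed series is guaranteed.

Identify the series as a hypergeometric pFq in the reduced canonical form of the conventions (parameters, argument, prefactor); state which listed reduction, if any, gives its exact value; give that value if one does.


Key observation: from the first term -1: the denominator's factorial ratio (C = -1, x = 1) is a lower Pochhammer.
Ratio: r(k) = 1 * (k-\frac{1}{2}) (k+\frac{5}{2}) / [(k+6) (k+1)] - rational in k, leading ratio 1; with t_0 = -1, classification follows.

x = 1 here; the reduced form reads 2F1, upper {-\frac{1}{2}, \frac{5}{2}}, lower {6}, C = -1. Verdict: Gauss (I1, half-integer pattern) matches (x = 1; upper {-\frac{1}{2}, \frac{5}{2}} half-integers, c = 6 in the evaluable pattern). Exact value: \left(-\frac{8192}{3465}\right) / \pi.


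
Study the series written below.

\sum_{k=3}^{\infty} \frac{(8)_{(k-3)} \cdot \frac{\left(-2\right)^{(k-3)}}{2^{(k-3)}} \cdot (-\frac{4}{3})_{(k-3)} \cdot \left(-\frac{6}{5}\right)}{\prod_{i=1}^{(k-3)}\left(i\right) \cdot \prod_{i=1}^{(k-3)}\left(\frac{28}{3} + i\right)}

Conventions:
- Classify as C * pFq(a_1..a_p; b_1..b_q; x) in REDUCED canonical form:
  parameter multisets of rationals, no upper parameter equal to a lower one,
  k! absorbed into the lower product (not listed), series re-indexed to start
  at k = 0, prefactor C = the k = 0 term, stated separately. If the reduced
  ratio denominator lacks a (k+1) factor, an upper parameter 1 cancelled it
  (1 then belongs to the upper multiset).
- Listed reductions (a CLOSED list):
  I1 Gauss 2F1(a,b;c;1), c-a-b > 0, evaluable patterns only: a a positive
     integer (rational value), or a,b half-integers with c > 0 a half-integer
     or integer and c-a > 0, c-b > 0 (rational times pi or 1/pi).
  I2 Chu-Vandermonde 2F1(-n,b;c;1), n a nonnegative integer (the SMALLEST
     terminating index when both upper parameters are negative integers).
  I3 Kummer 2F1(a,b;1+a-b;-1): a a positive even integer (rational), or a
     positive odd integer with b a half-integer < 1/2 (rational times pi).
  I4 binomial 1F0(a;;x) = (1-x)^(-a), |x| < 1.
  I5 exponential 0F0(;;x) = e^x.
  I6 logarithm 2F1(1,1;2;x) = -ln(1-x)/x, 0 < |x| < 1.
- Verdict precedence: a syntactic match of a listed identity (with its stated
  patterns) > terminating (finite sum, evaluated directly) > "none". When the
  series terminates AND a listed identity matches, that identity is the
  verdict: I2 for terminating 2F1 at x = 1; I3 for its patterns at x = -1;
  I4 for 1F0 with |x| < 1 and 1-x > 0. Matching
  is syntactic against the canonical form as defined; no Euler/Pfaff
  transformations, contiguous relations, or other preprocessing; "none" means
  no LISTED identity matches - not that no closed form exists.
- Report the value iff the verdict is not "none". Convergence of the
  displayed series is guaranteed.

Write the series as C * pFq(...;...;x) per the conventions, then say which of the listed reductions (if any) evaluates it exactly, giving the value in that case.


This is -\frac{6}{5} * 2F1(-\frac{4}{3}, 8; \frac{31}{3}; -1) in reduced canonical form. Verdict: this is Kummer (I3) (x = -1; c = \frac{31}{3} equals 1+a-b for upper {-\frac{4}{3}, 8}: listed pattern). Exact value: -\frac{209}{81}.

Key observation: with t_0 = -\frac{6}{5}, the two k-th powers (prefactor -6/5) combine into one argument.
Adjacent-term ratio: r(k) = -1 * (k-\frac{4}{3}) (k+8) / [(k+\frac{31}{3}) (k+1)] - rational in k, leading ratio -1; with t_0 = -\frac{6}{5}, classification follows.


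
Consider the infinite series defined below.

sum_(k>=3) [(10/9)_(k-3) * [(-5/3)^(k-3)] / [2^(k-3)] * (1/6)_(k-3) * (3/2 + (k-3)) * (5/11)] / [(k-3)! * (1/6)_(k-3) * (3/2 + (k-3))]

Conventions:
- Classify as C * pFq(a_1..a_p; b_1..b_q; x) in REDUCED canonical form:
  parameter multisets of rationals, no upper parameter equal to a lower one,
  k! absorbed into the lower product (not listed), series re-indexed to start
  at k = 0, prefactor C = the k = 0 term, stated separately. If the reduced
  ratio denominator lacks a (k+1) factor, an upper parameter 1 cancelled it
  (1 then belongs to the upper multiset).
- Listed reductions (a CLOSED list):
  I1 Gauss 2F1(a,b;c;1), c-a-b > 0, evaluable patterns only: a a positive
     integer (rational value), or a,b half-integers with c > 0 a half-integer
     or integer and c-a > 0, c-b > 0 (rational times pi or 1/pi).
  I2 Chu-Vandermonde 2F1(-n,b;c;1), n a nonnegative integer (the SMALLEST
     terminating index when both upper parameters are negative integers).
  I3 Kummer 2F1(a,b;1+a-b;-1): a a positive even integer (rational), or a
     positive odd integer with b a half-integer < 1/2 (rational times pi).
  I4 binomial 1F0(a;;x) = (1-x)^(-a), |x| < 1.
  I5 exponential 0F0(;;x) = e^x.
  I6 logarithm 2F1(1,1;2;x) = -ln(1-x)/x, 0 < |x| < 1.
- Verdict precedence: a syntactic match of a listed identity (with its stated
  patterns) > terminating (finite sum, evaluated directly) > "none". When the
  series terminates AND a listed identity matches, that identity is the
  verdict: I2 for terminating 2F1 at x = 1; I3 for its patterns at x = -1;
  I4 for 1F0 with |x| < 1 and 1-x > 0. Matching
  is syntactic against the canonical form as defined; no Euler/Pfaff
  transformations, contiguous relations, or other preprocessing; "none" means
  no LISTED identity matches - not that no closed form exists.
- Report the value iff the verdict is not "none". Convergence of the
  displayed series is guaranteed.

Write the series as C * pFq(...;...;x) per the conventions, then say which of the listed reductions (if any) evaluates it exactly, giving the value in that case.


The series (x = -5/6) is 1F0: upper {10/9}, lower {-}, prefactor 5/11. Verdict (x = -5/6): the binomial series (I4) applies (the 1F0 binomial series: exponent -10/9, x = -5/6). Hence: (5/11) * (11/6)^(-10/9).

Key step: t_0 being 5/11, k + 3/2 divides numerator and denominator alike; C = 5/11 after cancelling.
Step ratio: r(k) = (-5/6) * (k+10/9) / [(k+1)] - poly over poly, x = (-5/6) from leading terms; C = 5/11 at k = 0.
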